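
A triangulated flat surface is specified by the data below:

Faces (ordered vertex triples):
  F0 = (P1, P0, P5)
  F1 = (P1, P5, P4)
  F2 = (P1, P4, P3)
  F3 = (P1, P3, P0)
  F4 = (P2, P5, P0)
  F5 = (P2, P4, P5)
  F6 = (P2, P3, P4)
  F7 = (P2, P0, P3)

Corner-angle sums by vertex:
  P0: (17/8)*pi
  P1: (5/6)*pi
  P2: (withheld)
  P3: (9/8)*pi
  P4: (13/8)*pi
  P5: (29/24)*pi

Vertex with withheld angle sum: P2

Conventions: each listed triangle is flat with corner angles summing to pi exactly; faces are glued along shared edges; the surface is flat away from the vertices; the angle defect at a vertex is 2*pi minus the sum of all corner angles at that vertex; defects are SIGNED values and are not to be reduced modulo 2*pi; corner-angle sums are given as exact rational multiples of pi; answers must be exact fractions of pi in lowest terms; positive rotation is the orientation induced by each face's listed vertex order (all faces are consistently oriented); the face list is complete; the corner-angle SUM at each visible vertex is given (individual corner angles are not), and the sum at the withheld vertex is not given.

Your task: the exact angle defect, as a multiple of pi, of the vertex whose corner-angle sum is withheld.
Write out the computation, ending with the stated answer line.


V = 6, E = 12, F = 8; chi = V - E + F = 2
Gauss-Bonnet: total defect = 2*pi*chi = 4*pi; visible defects sum to (37/12)*pi

Answer: defect(P2) = (11/12)*pi


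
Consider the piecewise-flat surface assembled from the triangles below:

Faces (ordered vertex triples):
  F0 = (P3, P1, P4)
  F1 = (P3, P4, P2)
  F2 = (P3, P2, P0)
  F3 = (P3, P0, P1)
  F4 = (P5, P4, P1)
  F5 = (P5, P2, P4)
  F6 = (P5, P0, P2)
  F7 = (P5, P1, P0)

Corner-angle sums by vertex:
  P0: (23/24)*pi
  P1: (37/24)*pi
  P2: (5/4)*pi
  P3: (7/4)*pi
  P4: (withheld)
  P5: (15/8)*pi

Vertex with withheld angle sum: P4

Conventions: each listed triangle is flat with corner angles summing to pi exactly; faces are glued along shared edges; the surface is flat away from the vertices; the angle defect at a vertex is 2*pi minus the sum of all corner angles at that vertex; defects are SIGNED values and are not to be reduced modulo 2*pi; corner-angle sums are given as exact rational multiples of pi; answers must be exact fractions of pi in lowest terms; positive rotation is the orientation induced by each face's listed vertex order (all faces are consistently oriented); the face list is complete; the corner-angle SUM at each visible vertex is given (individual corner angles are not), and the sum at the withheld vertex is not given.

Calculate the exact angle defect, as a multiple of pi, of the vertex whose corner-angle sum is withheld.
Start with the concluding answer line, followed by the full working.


Answer: defect(P4) = (11/8)*pi

V = 6, E = 12, F = 8; chi = V - E + F = 2
Gauss-Bonnet: total defect = 2*pi*chi = 4*pi; visible defects sum to (21/8)*pi


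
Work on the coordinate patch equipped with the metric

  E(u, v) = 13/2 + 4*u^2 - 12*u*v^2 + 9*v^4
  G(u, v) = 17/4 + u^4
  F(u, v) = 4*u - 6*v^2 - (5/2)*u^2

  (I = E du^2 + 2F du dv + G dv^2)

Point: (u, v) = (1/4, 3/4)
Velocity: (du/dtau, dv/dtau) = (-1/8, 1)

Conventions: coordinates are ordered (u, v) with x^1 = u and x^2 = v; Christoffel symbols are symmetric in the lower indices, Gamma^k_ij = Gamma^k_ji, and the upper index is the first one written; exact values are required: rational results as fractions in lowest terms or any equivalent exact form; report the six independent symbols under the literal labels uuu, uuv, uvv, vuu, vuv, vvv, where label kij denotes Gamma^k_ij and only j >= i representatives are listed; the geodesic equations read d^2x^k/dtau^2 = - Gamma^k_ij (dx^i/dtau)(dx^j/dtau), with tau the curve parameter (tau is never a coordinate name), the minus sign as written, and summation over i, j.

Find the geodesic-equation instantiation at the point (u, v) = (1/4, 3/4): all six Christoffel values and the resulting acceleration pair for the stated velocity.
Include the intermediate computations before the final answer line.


E = 2025/256, F = -81/32, G = 1089/256 at the point
E_u = -19/4, E_v = 171/16, F_u = 11/4, F_v = -9, G_u = 1/16, G_v = 0
EG - F^2 = 1785321/65536;  g^inv = (65536/1785321) * [[1089/256, 81/32], [81/32, 2025/256]]
first-kind symbols [ij,l] = (1/2)(d_i g_jl + d_j g_il - d_l g_ij): [uu,u] = E_u/2 = -19/8, [uu,v] = F_u - E_v/2 = -83/32, [uv,u] = E_v/2 = 171/32, [uv,v] = G_u/2 = 1/32, [vv,u] = F_v - G_u/2 = -289/32, [vv,v] = G_v/2 = 0
Gamma^u_ij = (G*[ij,u] - F*[ij,v])/(EG - F^2), Gamma^v_ij = (E*[ij,v] - F*[ij,u])/(EG - F^2)
Gamma_uuu = -121376/198369, Gamma_uuv = 6152/7347, Gamma_uvv = -279752/198369, Gamma_vuu = -21464/22041, Gamma_vuv = 11144/22041, Gamma_vvv = -18496/22041
d^2u/dtau^2 = -(Gamma_uuu*(-1/8)^2 + 2*Gamma_uuv*(-1/8)*(1) + Gamma_uvv*(1)^2) = 646349/396738
d^2v/dtau^2 = -(Gamma_vuu*(-1/8)^2 + 2*Gamma_vuv*(-1/8)*(1) + Gamma_vvv*(1)^2) = 172939/176328

Answer: Gamma_uuu = -121376/198369, Gamma_uuv = 6152/7347, Gamma_uvv = -279752/198369, Gamma_vuu = -21464/22041, Gamma_vuv = 11144/22041, Gamma_vvv = -18496/22041; accelerations (d^2u/dtau^2, d^2v/dtau^2) = (646349/396738, 172939/176328)


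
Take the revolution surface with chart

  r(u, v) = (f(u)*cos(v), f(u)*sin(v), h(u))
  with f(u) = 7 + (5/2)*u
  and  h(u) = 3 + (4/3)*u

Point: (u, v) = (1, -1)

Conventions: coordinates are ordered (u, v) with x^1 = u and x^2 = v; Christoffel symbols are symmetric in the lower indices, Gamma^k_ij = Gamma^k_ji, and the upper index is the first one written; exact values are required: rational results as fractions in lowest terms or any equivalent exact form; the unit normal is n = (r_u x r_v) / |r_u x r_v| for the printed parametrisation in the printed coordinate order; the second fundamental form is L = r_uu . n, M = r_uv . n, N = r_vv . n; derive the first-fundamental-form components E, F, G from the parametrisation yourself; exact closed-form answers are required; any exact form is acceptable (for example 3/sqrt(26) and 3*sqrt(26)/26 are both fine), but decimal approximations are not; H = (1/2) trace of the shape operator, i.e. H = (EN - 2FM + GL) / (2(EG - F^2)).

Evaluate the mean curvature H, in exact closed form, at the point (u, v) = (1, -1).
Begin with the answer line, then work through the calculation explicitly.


Answer: H = 8/323

f = 19/2, f' = 5/2, f'' = 0, h' = 4/3, h'' = 0
E = 289/36, F = 0, G = 361/4; answer radicand W^2 = 289/36
unnormalised second-form numerators: l = 0, m = 0, n = 38/3; L = l/sqrt(289/36), and similarly M = m/sqrt(W^2), N = n/sqrt(W^2)
H = (E*n - 2*F*m + G*l) / (2*(EG - F^2)*sqrt(W^2)); E*n - 2*F*m + G*l = 5491/54, EG - F^2 = 104329/144, so H = (4/57)/sqrt(289/36)


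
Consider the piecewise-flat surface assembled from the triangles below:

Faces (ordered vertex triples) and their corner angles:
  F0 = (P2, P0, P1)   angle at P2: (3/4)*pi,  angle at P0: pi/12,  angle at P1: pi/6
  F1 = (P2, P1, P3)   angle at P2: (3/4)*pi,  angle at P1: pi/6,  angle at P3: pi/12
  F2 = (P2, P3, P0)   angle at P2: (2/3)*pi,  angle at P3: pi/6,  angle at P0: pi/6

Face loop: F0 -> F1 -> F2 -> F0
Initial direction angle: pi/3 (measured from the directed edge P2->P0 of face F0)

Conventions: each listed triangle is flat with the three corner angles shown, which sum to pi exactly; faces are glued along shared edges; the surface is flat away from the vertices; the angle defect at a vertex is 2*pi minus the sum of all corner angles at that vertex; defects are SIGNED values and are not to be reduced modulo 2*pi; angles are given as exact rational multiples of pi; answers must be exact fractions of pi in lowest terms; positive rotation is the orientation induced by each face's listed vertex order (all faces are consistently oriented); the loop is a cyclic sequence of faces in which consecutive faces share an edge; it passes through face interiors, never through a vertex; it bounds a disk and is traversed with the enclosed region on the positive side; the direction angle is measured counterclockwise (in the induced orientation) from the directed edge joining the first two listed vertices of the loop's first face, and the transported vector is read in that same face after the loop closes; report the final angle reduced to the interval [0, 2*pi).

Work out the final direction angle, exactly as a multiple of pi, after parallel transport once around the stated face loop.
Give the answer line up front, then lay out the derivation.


Answer: final direction angle = pi/6

enclosed vertex P2: corner angles sum to (13/6)*pi, defect = 2*pi - (13/6)*pi = -pi/6
by Gauss-Bonnet the loop rotates the vector by the enclosed defect sum (positive orientation, mod 2*pi)
final angle = pi/3 - pi/6 = pi/6 (mod 2*pi)


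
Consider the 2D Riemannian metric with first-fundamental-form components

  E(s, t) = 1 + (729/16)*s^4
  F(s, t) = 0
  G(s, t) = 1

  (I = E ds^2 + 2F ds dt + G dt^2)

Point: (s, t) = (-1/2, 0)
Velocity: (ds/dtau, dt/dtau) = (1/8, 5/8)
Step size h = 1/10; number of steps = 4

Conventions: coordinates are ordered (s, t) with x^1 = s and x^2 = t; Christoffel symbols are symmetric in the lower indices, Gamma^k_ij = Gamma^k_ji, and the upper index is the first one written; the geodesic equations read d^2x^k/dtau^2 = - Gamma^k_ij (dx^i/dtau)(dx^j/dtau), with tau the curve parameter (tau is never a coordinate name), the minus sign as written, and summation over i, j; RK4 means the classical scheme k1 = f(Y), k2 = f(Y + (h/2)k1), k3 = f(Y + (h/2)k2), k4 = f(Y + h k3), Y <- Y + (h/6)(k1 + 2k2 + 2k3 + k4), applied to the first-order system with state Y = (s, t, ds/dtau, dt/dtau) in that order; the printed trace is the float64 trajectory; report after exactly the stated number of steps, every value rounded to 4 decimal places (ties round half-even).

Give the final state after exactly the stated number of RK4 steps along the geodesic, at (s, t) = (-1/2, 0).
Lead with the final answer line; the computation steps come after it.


Answer: s = -0.4459, t = 0.2500, ds/dtau = 0.1465, dt/dtau = 0.6250

f(Y) = (ds/dtau, dt/dtau, -Gamma^s_ij Y'^i Y'^j, -Gamma^t_ij Y'^i Y'^j) with the Gammas evaluated at the stage position; h = 0.100000; intermediate values shown to 6 dp
step 0: s = -0.5000, t = 0.0000, ds/dtau = 0.1250, dt/dtau = 0.6250
step 1:
  k1: at (s, t) = (-0.500000, 0.000000), (ds/dtau, dt/dtau) = (0.125000, 0.625000); Gamma_sss = -2.960406, Gamma_sst = 0.000000, Gamma_stt = 0.000000, Gamma_tss = 0.000000, Gamma_tst = 0.000000, Gamma_ttt = 0.000000; k1 = (0.125000, 0.625000, 0.046256, 0.000000)
  k2: at (s, t) = (-0.493750, 0.031250), (ds/dtau, dt/dtau) = (0.127313, 0.625000); Gamma_sss = -2.958206, Gamma_sst = 0.000000, Gamma_stt = 0.000000, Gamma_tss = 0.000000, Gamma_tst = 0.000000, Gamma_ttt = 0.000000; k2 = (0.127313, 0.625000, 0.047948, 0.000000)
  k3: at (s, t) = (-0.493634, 0.031250), (ds/dtau, dt/dtau) = (0.127397, 0.625000); Gamma_sss = -2.958151, Gamma_sst = 0.000000, Gamma_stt = 0.000000, Gamma_tss = 0.000000, Gamma_tst = 0.000000, Gamma_ttt = 0.000000; k3 = (0.127397, 0.625000, 0.048011, 0.000000)
  k4: at (s, t) = (-0.487260, 0.062500), (ds/dtau, dt/dtau) = (0.129801, 0.625000); Gamma_sss = -2.954303, Gamma_sst = 0.000000, Gamma_stt = 0.000000, Gamma_tss = 0.000000, Gamma_tst = 0.000000, Gamma_ttt = 0.000000; k4 = (0.129801, 0.625000, 0.049775, 0.000000)
  Y <- Y + (h/6)(k1 + 2k2 + 2k3 + k4): s = -0.4873, t = 0.0625, ds/dtau = 0.1298, dt/dtau = 0.6250
step 2:
  k1: at (s, t) = (-0.487263, 0.062500), (ds/dtau, dt/dtau) = (0.129799, 0.625000); Gamma_sss = -2.954305, Gamma_sst = 0.000000, Gamma_stt = 0.000000, Gamma_tss = 0.000000, Gamma_tst = 0.000000, Gamma_ttt = 0.000000; k1 = (0.129799, 0.625000, 0.049774, 0.000000)
  k2: at (s, t) = (-0.480773, 0.093750), (ds/dtau, dt/dtau) = (0.132288, 0.625000); Gamma_sss = -2.948655, Gamma_sst = 0.000000, Gamma_stt = 0.000000, Gamma_tss = 0.000000, Gamma_tst = 0.000000, Gamma_ttt = 0.000000; k2 = (0.132288, 0.625000, 0.051602, 0.000000)
  k3: at (s, t) = (-0.480649, 0.093750), (ds/dtau, dt/dtau) = (0.132379, 0.625000); Gamma_sss = -2.948529, Gamma_sst = 0.000000, Gamma_stt = 0.000000, Gamma_tss = 0.000000, Gamma_tst = 0.000000, Gamma_ttt = 0.000000; k3 = (0.132379, 0.625000, 0.051671, 0.000000)
  k4: at (s, t) = (-0.474025, 0.125000), (ds/dtau, dt/dtau) = (0.134966, 0.625000); Gamma_sss = -2.940819, Gamma_sst = 0.000000, Gamma_stt = 0.000000, Gamma_tss = 0.000000, Gamma_tst = 0.000000, Gamma_ttt = 0.000000; k4 = (0.134966, 0.625000, 0.053570, 0.000000)
  Y <- Y + (h/6)(k1 + 2k2 + 2k3 + k4): s = -0.4740, t = 0.1250, ds/dtau = 0.1350, dt/dtau = 0.6250
step 3:
  k1: at (s, t) = (-0.474028, 0.125000), (ds/dtau, dt/dtau) = (0.134964, 0.625000); Gamma_sss = -2.940823, Gamma_sst = 0.000000, Gamma_stt = 0.000000, Gamma_tss = 0.000000, Gamma_tst = 0.000000, Gamma_ttt = 0.000000; k1 = (0.134964, 0.625000, 0.053568, 0.000000)
  k2: at (s, t) = (-0.467280, 0.156250), (ds/dtau, dt/dtau) = (0.137642, 0.625000); Gamma_sss = -2.930874, Gamma_sst = 0.000000, Gamma_stt = 0.000000, Gamma_tss = 0.000000, Gamma_tst = 0.000000, Gamma_ttt = 0.000000; k2 = (0.137642, 0.625000, 0.055527, 0.000000)
  k3: at (s, t) = (-0.467146, 0.156250), (ds/dtau, dt/dtau) = (0.137740, 0.625000); Gamma_sss = -2.930655, Gamma_sst = 0.000000, Gamma_stt = 0.000000, Gamma_tss = 0.000000, Gamma_tst = 0.000000, Gamma_ttt = 0.000000; k3 = (0.137740, 0.625000, 0.055602, 0.000000)
  k4: at (s, t) = (-0.460254, 0.187500), (ds/dtau, dt/dtau) = (0.140524, 0.625000); Gamma_sss = -2.918146, Gamma_sst = 0.000000, Gamma_stt = 0.000000, Gamma_tss = 0.000000, Gamma_tst = 0.000000, Gamma_ttt = 0.000000; k4 = (0.140524, 0.625000, 0.057625, 0.000000)
  Y <- Y + (h/6)(k1 + 2k2 + 2k3 + k4): s = -0.4603, t = 0.1875, ds/dtau = 0.1405, dt/dtau = 0.6250
step 4:
  k1: at (s, t) = (-0.460257, 0.187500), (ds/dtau, dt/dtau) = (0.140521, 0.625000); Gamma_sss = -2.918153, Gamma_sst = 0.000000, Gamma_stt = 0.000000, Gamma_tss = 0.000000, Gamma_tst = 0.000000, Gamma_ttt = 0.000000; k1 = (0.140521, 0.625000, 0.057623, 0.000000)
  k2: at (s, t) = (-0.453231, 0.218750), (ds/dtau, dt/dtau) = (0.143403, 0.625000); Gamma_sss = -2.902879, Gamma_sst = 0.000000, Gamma_stt = 0.000000, Gamma_tss = 0.000000, Gamma_tst = 0.000000, Gamma_ttt = 0.000000; k2 = (0.143403, 0.625000, 0.059696, 0.000000)
  k3: at (s, t) = (-0.453087, 0.218750), (ds/dtau, dt/dtau) = (0.143506, 0.625000); Gamma_sss = -2.902538, Gamma_sst = 0.000000, Gamma_stt = 0.000000, Gamma_tss = 0.000000, Gamma_tst = 0.000000, Gamma_ttt = 0.000000; k3 = (0.143506, 0.625000, 0.059775, 0.000000)
  k4: at (s, t) = (-0.445906, 0.250000), (ds/dtau, dt/dtau) = (0.146499, 0.625000); Gamma_sss = -2.884107, Gamma_sst = 0.000000, Gamma_stt = 0.000000, Gamma_tss = 0.000000, Gamma_tst = 0.000000, Gamma_ttt = 0.000000; k4 = (0.146499, 0.625000, 0.061899, 0.000000)
  Y <- Y + (h/6)(k1 + 2k2 + 2k3 + k4): s = -0.4459, t = 0.2500, ds/dtau = 0.1465, dt/dtau = 0.6250


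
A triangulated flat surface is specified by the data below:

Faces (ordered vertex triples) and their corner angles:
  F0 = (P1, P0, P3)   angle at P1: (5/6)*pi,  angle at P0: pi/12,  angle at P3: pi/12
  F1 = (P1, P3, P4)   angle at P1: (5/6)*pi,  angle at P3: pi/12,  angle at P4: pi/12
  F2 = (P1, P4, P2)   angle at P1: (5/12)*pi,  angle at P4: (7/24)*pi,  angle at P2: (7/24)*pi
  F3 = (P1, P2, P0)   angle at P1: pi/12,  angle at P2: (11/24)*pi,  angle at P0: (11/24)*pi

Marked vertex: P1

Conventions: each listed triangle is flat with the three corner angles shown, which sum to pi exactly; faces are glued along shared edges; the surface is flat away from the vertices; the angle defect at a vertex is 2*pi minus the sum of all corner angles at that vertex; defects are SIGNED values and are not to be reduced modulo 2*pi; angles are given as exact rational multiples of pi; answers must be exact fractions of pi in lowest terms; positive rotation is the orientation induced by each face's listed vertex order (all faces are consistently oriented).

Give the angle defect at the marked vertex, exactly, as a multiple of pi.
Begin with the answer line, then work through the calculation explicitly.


Answer: defect(P1) = -pi/6

Sum of corner angles at P1: (13/6)*pi
defect = 2*pi - (13/6)*pi


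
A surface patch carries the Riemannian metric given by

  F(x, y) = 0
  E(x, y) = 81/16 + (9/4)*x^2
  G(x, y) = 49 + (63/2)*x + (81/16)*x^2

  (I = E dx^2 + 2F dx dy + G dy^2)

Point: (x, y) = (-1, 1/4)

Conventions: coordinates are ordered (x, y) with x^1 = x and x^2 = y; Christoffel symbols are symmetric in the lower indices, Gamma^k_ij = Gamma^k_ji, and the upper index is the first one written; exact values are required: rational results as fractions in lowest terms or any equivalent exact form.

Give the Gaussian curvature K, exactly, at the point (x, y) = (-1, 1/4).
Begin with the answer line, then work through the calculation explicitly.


Answer: K = -64/3211

E = 117/16, F = 0, G = 361/16, EG - F^2 = 42237/256 at the point
E_x = -9/2, E_y = 0, F_x = 0, F_y = 0, G_x = 171/8, G_y = 0
E_yy = 0, F_xy = 0, G_xx = 81/8
Brioschi: K = (det M1 - det M2) / (EG - F^2)^2 with the standard first/second-derivative matrices M1, M2.
M1 = [[-E_yy/2 + F_xy - G_xx/2, E_x/2, F_x - E_y/2], [F_y - G_x/2, E, F], [G_y/2, F, G]] = [[-81/16, -9/4, 0], [-171/16, 117/16, 0], [0, 0, 361/16]]; det M1 = -5643513/4096
M2 = [[0, E_y/2, G_x/2], [E_y/2, E, F], [G_x/2, F, G]] = [[0, 0, 171/16], [0, 117/16, 0], [171/16, 0, 361/16]]; det M2 = -3421197/4096
det M1 - det M2 = -555579/1024; K = -555579/1024 / (42237/256)^2 = -64/3211


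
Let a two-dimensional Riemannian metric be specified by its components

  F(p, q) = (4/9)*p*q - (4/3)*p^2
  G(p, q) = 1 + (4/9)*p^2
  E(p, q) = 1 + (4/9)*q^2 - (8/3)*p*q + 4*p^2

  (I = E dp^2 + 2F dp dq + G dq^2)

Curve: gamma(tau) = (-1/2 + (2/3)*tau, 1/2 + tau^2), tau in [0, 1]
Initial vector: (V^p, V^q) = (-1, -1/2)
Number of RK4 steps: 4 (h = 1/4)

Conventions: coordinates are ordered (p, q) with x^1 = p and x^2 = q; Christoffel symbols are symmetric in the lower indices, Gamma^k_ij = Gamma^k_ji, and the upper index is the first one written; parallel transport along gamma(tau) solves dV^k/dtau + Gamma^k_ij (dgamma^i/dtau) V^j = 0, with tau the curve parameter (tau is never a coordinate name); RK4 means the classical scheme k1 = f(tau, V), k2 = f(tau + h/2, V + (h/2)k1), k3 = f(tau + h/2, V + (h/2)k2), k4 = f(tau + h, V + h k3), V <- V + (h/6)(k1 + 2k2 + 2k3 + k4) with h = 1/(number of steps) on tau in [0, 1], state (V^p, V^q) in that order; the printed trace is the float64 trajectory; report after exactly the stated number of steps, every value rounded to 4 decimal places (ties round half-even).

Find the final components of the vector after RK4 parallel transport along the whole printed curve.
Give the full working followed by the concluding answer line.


gamma'(tau) = (2/3, 2*tau); f(tau, V)^k = -Gamma^k_ij(gamma(tau)) gamma'^i(tau) V^j; h = 1/4; intermediate values shown to 6 dp
curve data and Christoffel symbols at the stage parameters:
  tau = 0.000000: gamma = (-0.500000, 0.500000), gamma' = (0.666667, 0.000000); Gamma_ppp = -0.923077, Gamma_ppq = 0.307692, Gamma_pqq = 0.000000, Gamma_qpp = 0.230769, Gamma_qpq = -0.076923, Gamma_qqq = 0.000000
  tau = 0.125000: gamma = (-0.416667, 0.515625), gamma' = (0.666667, 0.250000); Gamma_ppp = -0.955935, Gamma_ppq = 0.318645, Gamma_pqq = 0.000000, Gamma_qpp = 0.225589, Gamma_qpq = -0.075196, Gamma_qqq = 0.000000
  tau = 0.250000: gamma = (-0.333333, 0.562500), gamma' = (0.666667, 0.500000); Gamma_ppp = -0.976051, Gamma_ppq = 0.325350, Gamma_pqq = 0.000000, Gamma_qpp = 0.208224, Gamma_qpq = -0.069408, Gamma_qqq = 0.000000
  tau = 0.375000: gamma = (-0.250000, 0.640625), gamma' = (0.666667, 0.750000); Gamma_ppp = -0.982464, Gamma_ppq = 0.327488, Gamma_pqq = 0.000000, Gamma_qpp = 0.176623, Gamma_qpq = -0.058874, Gamma_qqq = 0.000000
  tau = 0.500000: gamma = (-0.166667, 0.750000), gamma' = (0.666667, 1.000000); Gamma_ppp = -0.976492, Gamma_ppq = 0.325497, Gamma_pqq = 0.000000, Gamma_qpp = 0.130199, Gamma_qpq = -0.043400, Gamma_qqq = 0.000000
  tau = 0.625000: gamma = (-0.083333, 0.890625), gamma' = (0.666667, 1.250000); Gamma_ppp = -0.961749, Gamma_ppq = 0.320583, Gamma_pqq = 0.000000, Gamma_qpp = 0.070265, Gamma_qpq = -0.023422, Gamma_qqq = 0.000000
  tau = 0.750000: gamma = (0.000000, 1.062500), gamma' = (0.666667, 1.500000); Gamma_ppp = -0.943353, Gamma_ppq = 0.314451, Gamma_pqq = 0.000000, Gamma_qpp = 0.000000, Gamma_qpq = 0.000000, Gamma_qqq = 0.000000
  tau = 0.875000: gamma = (0.083333, 1.265625), gamma' = (0.666667, 1.750000); Gamma_ppp = -0.926542, Gamma_ppq = 0.308847, Gamma_pqq = 0.000000, Gamma_qpp = -0.076024, Gamma_qpq = 0.025341, Gamma_qqq = 0.000000
  tau = 1.000000: gamma = (0.166667, 1.500000), gamma' = (0.666667, 2.000000); Gamma_ppp = -0.915254, Gamma_ppq = 0.305085, Gamma_pqq = 0.000000, Gamma_qpp = -0.152542, Gamma_qpq = 0.050847, Gamma_qqq = 0.000000
step 0: V^p = -1.0000, V^q = -0.5000
step 1: k1 = (-0.512821, 0.128205), k2 = (-0.490563, 0.115767), k3 = (-0.488682, 0.115323), k4 = (-0.445451, 0.095030); V <- V + (h/6)(k1 + 2k2 + 2k3 + k4): V^p = -1.1215, V^q = -0.4714
step 2: k1 = (-0.445080, 0.094950), k2 = (-0.381549, 0.068593), k3 = (-0.377579, 0.067879), k4 = (-0.297161, 0.039622); V <- V + (h/6)(k1 + 2k2 + 2k3 + k4): V^p = -1.2157, V^q = -0.4545
step 3: k1 = (-0.297096, 0.039613), k2 = (-0.205163, 0.014989), k3 = (-0.201742, 0.014739), k4 = (-0.104574, 0.000000); V <- V + (h/6)(k1 + 2k2 + 2k3 + k4): V^p = -1.2664, V^q = -0.4503
step 4: k1 = (-0.104700, 0.000000), k2 = (-0.006066, -0.000498), k3 = (-0.005101, -0.000419), k4 = (0.091614, 0.015269); V <- V + (h/6)(k1 + 2k2 + 2k3 + k4): V^p = -1.2678, V^q = -0.4498

Answer: V^p = -1.2678, V^q = -0.4498


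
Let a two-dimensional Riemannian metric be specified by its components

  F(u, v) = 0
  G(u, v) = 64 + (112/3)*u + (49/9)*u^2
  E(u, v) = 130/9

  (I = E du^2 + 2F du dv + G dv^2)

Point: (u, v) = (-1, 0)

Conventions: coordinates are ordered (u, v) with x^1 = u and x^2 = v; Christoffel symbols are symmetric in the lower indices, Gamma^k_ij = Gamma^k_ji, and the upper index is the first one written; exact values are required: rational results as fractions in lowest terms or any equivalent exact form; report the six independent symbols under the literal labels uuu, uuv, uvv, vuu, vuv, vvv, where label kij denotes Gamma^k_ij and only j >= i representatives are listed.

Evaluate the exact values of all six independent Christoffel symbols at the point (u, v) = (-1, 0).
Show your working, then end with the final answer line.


E = 130/9, F = 0, G = 289/9 at the point
E_u = 0, E_v = 0, F_u = 0, F_v = 0, G_u = 238/9, G_v = 0
EG - F^2 = 37570/81;  g^inv = (81/37570) * [[289/9, 0], [0, 130/9]]
first-kind symbols [ij,l] = (1/2)(d_i g_jl + d_j g_il - d_l g_ij): [uu,u] = E_u/2 = 0, [uu,v] = F_u - E_v/2 = 0, [uv,u] = E_v/2 = 0, [uv,v] = G_u/2 = 119/9, [vv,u] = F_v - G_u/2 = -119/9, [vv,v] = G_v/2 = 0
Gamma^u_ij = (G*[ij,u] - F*[ij,v])/(EG - F^2), Gamma^v_ij = (E*[ij,v] - F*[ij,u])/(EG - F^2)

Answer: Gamma_uuu = 0, Gamma_uuv = 0, Gamma_uvv = -119/130, Gamma_vuu = 0, Gamma_vuv = 7/17, Gamma_vvv = 0


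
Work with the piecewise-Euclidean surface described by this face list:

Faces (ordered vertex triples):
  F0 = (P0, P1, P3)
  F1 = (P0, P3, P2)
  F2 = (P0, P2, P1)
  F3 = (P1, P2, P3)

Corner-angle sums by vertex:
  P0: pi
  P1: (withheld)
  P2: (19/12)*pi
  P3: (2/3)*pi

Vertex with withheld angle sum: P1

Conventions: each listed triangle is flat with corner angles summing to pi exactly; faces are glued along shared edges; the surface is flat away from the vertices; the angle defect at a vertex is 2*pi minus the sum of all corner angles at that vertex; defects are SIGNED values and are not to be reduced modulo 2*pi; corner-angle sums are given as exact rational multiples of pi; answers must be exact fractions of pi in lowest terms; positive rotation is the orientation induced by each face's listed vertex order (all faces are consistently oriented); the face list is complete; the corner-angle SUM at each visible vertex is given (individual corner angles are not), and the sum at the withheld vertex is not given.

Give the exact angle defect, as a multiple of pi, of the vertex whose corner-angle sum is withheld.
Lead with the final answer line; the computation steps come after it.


Answer: defect(P1) = (5/4)*pi

V = 4, E = 6, F = 4; chi = V - E + F = 2
Gauss-Bonnet: total defect = 2*pi*chi = 4*pi; visible defects sum to (11/4)*pi


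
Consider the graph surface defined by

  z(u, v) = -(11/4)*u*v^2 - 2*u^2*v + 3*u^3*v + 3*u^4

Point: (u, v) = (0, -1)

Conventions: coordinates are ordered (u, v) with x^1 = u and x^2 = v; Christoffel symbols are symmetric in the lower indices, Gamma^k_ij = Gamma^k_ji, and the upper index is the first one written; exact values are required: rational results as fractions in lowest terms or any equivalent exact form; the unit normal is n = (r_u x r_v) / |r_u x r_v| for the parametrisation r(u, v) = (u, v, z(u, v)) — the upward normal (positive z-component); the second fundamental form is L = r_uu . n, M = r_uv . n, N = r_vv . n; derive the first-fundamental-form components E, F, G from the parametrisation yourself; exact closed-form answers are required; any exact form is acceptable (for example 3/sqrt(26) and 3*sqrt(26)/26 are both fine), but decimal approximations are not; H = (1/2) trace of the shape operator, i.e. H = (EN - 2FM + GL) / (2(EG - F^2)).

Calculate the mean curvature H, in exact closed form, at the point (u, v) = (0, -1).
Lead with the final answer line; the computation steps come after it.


Answer: H = 128*sqrt(137)/18769

z_u = -11/4, z_v = 0, z_uu = 4, z_uv = 11/2, z_vv = 0
E = 137/16, F = 0, G = 1; answer radicand W^2 = 137/16
unnormalised second-form numerators: l = 4, m = 11/2, n = 0; L = l/sqrt(137/16), and similarly M = m/sqrt(W^2), N = n/sqrt(W^2)
H = (E*n - 2*F*m + G*l) / (2*(EG - F^2)*sqrt(W^2)); E*n - 2*F*m + G*l = 4, EG - F^2 = 137/16, so H = (32/137)/sqrt(137/16)


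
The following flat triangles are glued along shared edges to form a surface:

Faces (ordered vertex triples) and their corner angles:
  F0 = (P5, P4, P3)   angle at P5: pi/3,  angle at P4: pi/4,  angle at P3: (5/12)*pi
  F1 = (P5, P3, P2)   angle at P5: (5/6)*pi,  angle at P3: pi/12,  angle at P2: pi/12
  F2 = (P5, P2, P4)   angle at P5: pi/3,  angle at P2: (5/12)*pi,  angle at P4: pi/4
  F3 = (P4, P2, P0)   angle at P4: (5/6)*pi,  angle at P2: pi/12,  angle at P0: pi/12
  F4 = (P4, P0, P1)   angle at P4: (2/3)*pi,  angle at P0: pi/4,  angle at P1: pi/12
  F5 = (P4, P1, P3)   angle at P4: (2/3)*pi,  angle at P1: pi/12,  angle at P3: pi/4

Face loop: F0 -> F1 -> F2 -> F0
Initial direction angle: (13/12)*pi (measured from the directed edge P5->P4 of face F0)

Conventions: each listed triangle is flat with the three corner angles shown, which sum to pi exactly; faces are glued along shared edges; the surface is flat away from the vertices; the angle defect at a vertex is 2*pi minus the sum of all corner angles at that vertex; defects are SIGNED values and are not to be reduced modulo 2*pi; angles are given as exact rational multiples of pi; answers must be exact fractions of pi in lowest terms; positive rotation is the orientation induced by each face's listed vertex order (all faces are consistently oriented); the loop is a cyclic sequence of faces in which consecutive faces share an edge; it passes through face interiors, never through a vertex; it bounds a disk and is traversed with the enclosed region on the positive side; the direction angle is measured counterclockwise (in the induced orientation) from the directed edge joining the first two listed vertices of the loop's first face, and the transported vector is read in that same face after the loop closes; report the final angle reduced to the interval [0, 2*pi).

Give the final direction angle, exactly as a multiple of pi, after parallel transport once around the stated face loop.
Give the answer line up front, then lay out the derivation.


Answer: final direction angle = (19/12)*pi

enclosed vertex P5: corner angles sum to (3/2)*pi, defect = 2*pi - (3/2)*pi = pi/2
the final direction is the initial angle plus the enclosed defects, taken mod 2*pi in the induced orientation
final angle = (13/12)*pi + pi/2 = (19/12)*pi (mod 2*pi)


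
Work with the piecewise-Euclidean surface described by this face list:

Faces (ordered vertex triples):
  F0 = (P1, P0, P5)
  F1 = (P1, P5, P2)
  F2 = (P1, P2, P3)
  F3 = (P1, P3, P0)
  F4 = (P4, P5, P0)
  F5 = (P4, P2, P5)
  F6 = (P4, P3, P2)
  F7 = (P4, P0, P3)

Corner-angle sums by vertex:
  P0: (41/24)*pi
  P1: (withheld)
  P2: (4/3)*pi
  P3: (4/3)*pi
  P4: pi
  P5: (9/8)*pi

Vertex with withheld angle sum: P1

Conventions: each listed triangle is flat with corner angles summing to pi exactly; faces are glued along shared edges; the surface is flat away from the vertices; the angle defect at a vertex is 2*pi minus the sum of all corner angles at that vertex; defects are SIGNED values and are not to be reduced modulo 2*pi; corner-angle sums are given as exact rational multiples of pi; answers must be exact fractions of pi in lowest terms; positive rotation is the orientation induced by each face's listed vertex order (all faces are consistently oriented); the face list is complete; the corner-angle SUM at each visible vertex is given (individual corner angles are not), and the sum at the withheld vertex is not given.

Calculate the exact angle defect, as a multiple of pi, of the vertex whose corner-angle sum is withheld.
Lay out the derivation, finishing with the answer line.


V = 6, E = 12, F = 8; chi = V - E + F = 2
Gauss-Bonnet: total defect = 2*pi*chi = 4*pi; visible defects sum to (7/2)*pi

Answer: defect(P1) = pi/2


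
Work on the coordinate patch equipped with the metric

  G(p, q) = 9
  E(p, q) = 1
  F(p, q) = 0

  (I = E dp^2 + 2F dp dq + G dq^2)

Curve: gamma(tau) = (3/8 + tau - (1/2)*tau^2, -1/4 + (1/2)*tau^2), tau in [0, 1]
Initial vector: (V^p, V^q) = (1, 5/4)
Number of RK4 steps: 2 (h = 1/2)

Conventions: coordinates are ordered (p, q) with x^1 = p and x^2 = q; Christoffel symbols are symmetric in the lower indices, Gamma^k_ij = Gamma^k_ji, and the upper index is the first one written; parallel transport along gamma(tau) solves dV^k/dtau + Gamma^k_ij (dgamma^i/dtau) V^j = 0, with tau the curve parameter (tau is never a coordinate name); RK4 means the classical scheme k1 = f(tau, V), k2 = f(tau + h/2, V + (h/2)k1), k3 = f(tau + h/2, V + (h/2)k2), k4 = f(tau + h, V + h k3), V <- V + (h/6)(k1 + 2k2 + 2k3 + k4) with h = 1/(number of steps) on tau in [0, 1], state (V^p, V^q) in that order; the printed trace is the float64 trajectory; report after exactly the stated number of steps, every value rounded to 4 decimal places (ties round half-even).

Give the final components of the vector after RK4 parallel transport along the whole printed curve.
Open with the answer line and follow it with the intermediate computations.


Answer: V^p = 1.0000, V^q = 1.2500

gamma'(tau) = (1 - tau, tau); f(tau, V)^k = -Gamma^k_ij(gamma(tau)) gamma'^i(tau) V^j; h = 1/2; intermediate values shown to 6 dp
curve data and Christoffel symbols at the stage parameters:
  tau = 0.000000: gamma = (0.375000, -0.250000), gamma' = (1.000000, 0.000000); Gamma_ppp = 0.000000, Gamma_ppq = 0.000000, Gamma_pqq = 0.000000, Gamma_qpp = 0.000000, Gamma_qpq = 0.000000, Gamma_qqq = 0.000000
  tau = 0.250000: gamma = (0.593750, -0.218750), gamma' = (0.750000, 0.250000); Gamma_ppp = 0.000000, Gamma_ppq = 0.000000, Gamma_pqq = 0.000000, Gamma_qpp = 0.000000, Gamma_qpq = 0.000000, Gamma_qqq = 0.000000
  tau = 0.500000: gamma = (0.750000, -0.125000), gamma' = (0.500000, 0.500000); Gamma_ppp = 0.000000, Gamma_ppq = 0.000000, Gamma_pqq = 0.000000, Gamma_qpp = 0.000000, Gamma_qpq = 0.000000, Gamma_qqq = 0.000000
  tau = 0.750000: gamma = (0.843750, 0.031250), gamma' = (0.250000, 0.750000); Gamma_ppp = 0.000000, Gamma_ppq = 0.000000, Gamma_pqq = 0.000000, Gamma_qpp = 0.000000, Gamma_qpq = 0.000000, Gamma_qqq = 0.000000
  tau = 1.000000: gamma = (0.875000, 0.250000), gamma' = (0.000000, 1.000000); Gamma_ppp = 0.000000, Gamma_ppq = 0.000000, Gamma_pqq = 0.000000, Gamma_qpp = 0.000000, Gamma_qpq = 0.000000, Gamma_qqq = 0.000000
step 0: V^p = 1.0000, V^q = 1.2500
step 1: k1 = (0.000000, 0.000000), k2 = (0.000000, 0.000000), k3 = (0.000000, 0.000000), k4 = (0.000000, 0.000000); V <- V + (h/6)(k1 + 2k2 + 2k3 + k4): V^p = 1.0000, V^q = 1.2500
step 2: k1 = (0.000000, 0.000000), k2 = (0.000000, 0.000000), k3 = (0.000000, 0.000000), k4 = (0.000000, 0.000000); V <- V + (h/6)(k1 + 2k2 + 2k3 + k4): V^p = 1.0000, V^q = 1.2500


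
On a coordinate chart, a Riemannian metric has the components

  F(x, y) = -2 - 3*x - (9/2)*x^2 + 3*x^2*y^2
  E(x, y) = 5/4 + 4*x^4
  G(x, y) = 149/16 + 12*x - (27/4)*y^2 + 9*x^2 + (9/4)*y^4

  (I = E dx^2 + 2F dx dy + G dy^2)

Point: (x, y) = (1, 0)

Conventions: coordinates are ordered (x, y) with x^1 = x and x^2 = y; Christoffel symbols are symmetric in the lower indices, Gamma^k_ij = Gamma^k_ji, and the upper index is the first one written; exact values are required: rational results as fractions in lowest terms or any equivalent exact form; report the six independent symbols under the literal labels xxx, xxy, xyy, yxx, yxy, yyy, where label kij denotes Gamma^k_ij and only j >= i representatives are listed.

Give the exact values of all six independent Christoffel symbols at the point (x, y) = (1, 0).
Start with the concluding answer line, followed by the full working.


Answer: Gamma_xxx = 8224/4409, Gamma_xxy = 9120/4409, Gamma_xyy = -29100/4409, Gamma_yxx = 832/4409, Gamma_yxy = 5040/4409, Gamma_yyy = -9120/4409

E = 21/4, F = -19/2, G = 485/16 at the point
E_x = 16, E_y = 0, F_x = -12, F_y = 0, G_x = 30, G_y = 0
EG - F^2 = 4409/64;  g^inv = (64/4409) * [[485/16, 19/2], [19/2, 21/4]]
first-kind symbols [ij,l] = (1/2)(d_i g_jl + d_j g_il - d_l g_ij): [xx,x] = E_x/2 = 8, [xx,y] = F_x - E_y/2 = -12, [xy,x] = E_y/2 = 0, [xy,y] = G_x/2 = 15, [yy,x] = F_y - G_x/2 = -15, [yy,y] = G_y/2 = 0
Gamma^x_ij = (G*[ij,x] - F*[ij,y])/(EG - F^2), Gamma^y_ij = (E*[ij,y] - F*[ij,x])/(EG - F^2)


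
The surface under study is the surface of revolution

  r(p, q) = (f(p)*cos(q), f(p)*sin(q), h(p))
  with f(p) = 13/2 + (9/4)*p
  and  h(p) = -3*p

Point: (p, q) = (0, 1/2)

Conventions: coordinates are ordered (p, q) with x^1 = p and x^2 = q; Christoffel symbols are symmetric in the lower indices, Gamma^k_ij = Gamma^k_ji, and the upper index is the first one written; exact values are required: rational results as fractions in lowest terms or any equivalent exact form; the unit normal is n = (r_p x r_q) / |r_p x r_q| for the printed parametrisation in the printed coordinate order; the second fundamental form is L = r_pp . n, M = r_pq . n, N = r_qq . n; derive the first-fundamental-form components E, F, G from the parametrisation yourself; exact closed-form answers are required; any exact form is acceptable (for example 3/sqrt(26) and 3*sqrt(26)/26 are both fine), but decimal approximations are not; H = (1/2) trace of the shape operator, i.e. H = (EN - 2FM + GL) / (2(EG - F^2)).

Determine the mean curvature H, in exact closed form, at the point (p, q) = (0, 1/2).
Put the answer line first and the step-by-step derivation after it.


Answer: H = -4/65

f = 13/2, f' = 9/4, f'' = 0, h' = -3, h'' = 0
E = 225/16, F = 0, G = 169/4; answer radicand W^2 = 225/16
unnormalised second-form numerators: l = 0, m = 0, n = -39/2; L = l/sqrt(225/16), and similarly M = m/sqrt(W^2), N = n/sqrt(W^2)
H = (E*n - 2*F*m + G*l) / (2*(EG - F^2)*sqrt(W^2)); E*n - 2*F*m + G*l = -8775/32, EG - F^2 = 38025/64, so H = (-3/13)/sqrt(225/16)


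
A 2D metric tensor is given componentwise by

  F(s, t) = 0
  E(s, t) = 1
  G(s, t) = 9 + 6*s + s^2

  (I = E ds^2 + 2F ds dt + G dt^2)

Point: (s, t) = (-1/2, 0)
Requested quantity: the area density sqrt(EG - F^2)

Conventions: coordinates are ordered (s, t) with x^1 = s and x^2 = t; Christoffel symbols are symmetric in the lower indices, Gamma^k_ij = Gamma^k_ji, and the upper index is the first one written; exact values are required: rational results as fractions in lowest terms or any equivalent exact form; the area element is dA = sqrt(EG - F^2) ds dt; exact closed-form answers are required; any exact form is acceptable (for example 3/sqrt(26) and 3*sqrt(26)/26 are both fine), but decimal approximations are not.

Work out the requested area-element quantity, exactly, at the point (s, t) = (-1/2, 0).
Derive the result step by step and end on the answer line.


E = 1, F = 0, G = 25/4; EG - F^2 = 25/4

Answer: sqrt(EG - F^2) = 5/2


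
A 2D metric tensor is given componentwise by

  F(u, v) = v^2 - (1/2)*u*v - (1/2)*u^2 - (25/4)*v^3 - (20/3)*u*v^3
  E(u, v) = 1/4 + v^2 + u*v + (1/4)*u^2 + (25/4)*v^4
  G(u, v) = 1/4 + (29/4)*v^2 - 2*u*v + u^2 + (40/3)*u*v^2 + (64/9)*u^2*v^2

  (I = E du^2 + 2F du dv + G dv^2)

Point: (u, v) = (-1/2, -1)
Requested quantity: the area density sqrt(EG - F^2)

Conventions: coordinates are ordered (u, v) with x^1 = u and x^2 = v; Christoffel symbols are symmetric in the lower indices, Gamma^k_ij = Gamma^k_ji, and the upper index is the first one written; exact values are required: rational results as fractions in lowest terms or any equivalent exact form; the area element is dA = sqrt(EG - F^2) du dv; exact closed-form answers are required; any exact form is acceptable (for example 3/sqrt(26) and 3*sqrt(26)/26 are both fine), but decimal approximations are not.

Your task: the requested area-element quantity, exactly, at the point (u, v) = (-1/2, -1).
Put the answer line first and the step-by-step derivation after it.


Answer: sqrt(EG - F^2) = sqrt(1418)/24

E = 129/16, F = 85/24, G = 67/36; EG - F^2 = 709/288


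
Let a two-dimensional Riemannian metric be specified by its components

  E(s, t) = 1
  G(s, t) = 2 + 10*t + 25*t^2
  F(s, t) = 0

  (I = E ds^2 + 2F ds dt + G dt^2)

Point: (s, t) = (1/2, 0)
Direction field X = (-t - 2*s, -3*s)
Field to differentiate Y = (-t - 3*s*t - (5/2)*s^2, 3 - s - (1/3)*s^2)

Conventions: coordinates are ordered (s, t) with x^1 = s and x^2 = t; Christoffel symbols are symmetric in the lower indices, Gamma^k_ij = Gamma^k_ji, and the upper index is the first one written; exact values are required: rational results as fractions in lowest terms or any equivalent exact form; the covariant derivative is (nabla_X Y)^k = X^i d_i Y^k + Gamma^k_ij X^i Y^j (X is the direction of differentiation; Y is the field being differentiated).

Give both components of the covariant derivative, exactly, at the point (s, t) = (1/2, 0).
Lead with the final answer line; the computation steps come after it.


Answer: (nabla_X Y)^s = 25/4, (nabla_X Y)^t = -371/48

E = 1, F = 0, G = 2 at the point
E_s = 0, E_t = 0, F_s = 0, F_t = 0, G_s = 0, G_t = 10
EG - F^2 = 2;  g^inv = (1/2) * [[2, 0], [0, 1]]
first-kind symbols [ij,l] = (1/2)(d_i g_jl + d_j g_il - d_l g_ij): [ss,s] = E_s/2 = 0, [ss,t] = F_s - E_t/2 = 0, [st,s] = E_t/2 = 0, [st,t] = G_s/2 = 0, [tt,s] = F_t - G_s/2 = 0, [tt,t] = G_t/2 = 5
Gamma^s_ij = (G*[ij,s] - F*[ij,t])/(EG - F^2), Gamma^t_ij = (E*[ij,t] - F*[ij,s])/(EG - F^2)
Gamma_sss = 0, Gamma_sst = 0, Gamma_stt = 0, Gamma_tss = 0, Gamma_tst = 0, Gamma_ttt = 5/2
X = (-1, -3/2), Y = (-5/8, 29/12) at the point


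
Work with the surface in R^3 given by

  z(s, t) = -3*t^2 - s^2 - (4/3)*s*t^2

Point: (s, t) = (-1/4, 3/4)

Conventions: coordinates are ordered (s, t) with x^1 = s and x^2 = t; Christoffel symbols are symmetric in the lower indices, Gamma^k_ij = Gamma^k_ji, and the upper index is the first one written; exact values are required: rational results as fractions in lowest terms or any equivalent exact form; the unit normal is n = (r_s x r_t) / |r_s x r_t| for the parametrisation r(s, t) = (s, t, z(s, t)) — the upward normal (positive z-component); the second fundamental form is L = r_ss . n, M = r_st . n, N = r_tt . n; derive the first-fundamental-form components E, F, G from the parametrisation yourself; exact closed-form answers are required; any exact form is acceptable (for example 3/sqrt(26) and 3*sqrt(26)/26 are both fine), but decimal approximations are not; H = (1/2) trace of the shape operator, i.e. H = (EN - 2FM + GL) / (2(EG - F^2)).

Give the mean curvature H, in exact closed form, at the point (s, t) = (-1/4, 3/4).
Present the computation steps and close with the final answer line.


z_s = -1/4, z_t = -4, z_ss = -2, z_st = -2, z_tt = -16/3
E = 17/16, F = 1, G = 17; answer radicand W^2 = 273/16
unnormalised second-form numerators: l = -2, m = -2, n = -16/3; L = l/sqrt(273/16), and similarly M = m/sqrt(W^2), N = n/sqrt(W^2)
H = (E*n - 2*F*m + G*l) / (2*(EG - F^2)*sqrt(W^2)); E*n - 2*F*m + G*l = -107/3, EG - F^2 = 273/16, so H = (-856/819)/sqrt(273/16)

Answer: H = -3424*sqrt(273)/223587
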